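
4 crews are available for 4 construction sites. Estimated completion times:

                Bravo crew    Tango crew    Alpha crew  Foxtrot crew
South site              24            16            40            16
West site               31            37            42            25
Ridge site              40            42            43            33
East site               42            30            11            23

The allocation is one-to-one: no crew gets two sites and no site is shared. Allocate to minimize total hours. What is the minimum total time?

Min total: 91 hours

This is the linear assignment problem.
Optimal: Bravo crew→West site (31 hours), Tango crew→South site (16 hours), Alpha crew→East site (11 hours), Foxtrot crew→Ridge site (33 hours) — total 31+16+11+33 = 91 hours.
Column-greedy (each site in turn goes to its cheapest remaining crew) gives 92 hours, worse by 1.
Swapping Tango crew↔Foxtrot crew (Tango crew→Ridge site 42 hours, Foxtrot crew→South site 16 hours) adds 9.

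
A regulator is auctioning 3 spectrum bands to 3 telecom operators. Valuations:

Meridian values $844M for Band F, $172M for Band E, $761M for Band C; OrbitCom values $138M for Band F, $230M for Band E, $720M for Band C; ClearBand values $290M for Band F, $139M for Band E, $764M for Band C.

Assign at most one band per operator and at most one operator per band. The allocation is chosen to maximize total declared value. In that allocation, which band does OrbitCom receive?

Optimal: Meridian→Band F ($844M), OrbitCom→Band E ($230M), ClearBand→Band C ($764M) — total 844+230+764 = $1838M.
Row-greedy (each operator in turn takes its best remaining band) gives $1703M, worse by 135.
Checked against all permutations: $1838M is optimal.
OrbitCom's own top band is Band C ($720M), but forcing OrbitCom→Band C and reassigning the rest optimally gives only $1703M — worse by 135.

OrbitCom receives Band E.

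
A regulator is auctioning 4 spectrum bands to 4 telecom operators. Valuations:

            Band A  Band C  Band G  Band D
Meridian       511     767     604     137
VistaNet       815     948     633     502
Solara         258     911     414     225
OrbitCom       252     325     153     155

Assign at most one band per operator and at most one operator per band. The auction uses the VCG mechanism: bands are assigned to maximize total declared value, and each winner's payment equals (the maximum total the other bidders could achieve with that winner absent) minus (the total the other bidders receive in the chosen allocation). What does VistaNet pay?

Efficient allocation: Meridian→Band G ($604M), VistaNet→Band A ($815M), Solara→Band C ($911M), OrbitCom→Band D ($155M); total welfare W = $2485M.
VistaNet receives Band A at value $815M, so the others get W − 815 = $1670M.
Without VistaNet: best allocation of the remaining 3 bidders over all 4 bands is Meridian→Band G ($604M), Solara→Band C ($911M), OrbitCom→Band A ($252M), total $1767M.
VCG payment = (others' best without VistaNet) − (others' welfare with VistaNet) = 1767 − 1670 = $97M.

VistaNet pays $97M.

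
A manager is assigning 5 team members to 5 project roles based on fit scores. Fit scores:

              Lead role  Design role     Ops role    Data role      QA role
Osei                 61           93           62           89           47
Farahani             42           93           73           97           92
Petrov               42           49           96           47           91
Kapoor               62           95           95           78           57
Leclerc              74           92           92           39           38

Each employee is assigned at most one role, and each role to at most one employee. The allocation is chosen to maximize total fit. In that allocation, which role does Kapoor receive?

Optimal: Osei→Design role (93 pts), Farahani→Data role (97 pts), Petrov→QA role (91 pts), Kapoor→Ops role (95 pts), Leclerc→Lead role (74 pts) — total 93+97+91+95+74 = 450 pts.
Max-entry greedy (repeatedly take the single best remaining cell) gives 409 pts, worse by 41.
Next-best assignment: Osei→Data role, Farahani→QA role, Petrov→Ops role, Kapoor→Design role, Leclerc→Lead role = 446 pts.
No other one-to-one assignment exceeds 450 pts.
Kapoor's own top role is Design role (95 pts), but forcing Kapoor→Design role and reassigning the rest optimally gives only 446 pts — worse by 4.

Kapoor receives Ops role.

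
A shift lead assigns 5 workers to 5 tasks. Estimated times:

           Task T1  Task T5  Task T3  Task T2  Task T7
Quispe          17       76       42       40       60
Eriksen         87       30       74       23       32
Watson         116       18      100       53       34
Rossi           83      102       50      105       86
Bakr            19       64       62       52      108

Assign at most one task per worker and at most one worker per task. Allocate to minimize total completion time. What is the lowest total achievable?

Optimal: Quispe→Task T2 (40 min), Eriksen→Task T7 (32 min), Watson→Task T5 (18 min), Rossi→Task T3 (50 min), Bakr→Task T1 (19 min) — total 40+32+18+50+19 = 159 min.
Row-greedy (each worker in turn takes its cheapest remaining task) gives 216 min, worse by 57.
Next-best assignment: Quispe→Task T1, Eriksen→Task T7, Watson→Task T5, Rossi→Task T3, Bakr→Task T2 = 169 min.
Swapping Eriksen↔Bakr (Eriksen→Task T1 87 min, Bakr→Task T7 108 min) adds 144.

Min total: 159 min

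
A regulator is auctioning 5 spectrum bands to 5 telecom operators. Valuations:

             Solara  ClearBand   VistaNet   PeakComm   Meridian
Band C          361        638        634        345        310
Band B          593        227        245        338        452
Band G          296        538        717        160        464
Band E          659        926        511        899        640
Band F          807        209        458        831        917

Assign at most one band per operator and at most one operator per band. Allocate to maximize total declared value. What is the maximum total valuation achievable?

Max total: $3764M

Optimal: Solara→Band B ($593M), ClearBand→Band C ($638M), VistaNet→Band G ($717M), PeakComm→Band E ($899M), Meridian→Band F ($917M) — total 593+638+717+899+917 = $3764M.
Max-entry greedy (repeatedly take the single best remaining cell) gives $3498M, worse by 266.
Swapping Meridian↔ClearBand (Meridian→Band C $310M, ClearBand→Band F $209M) loses 1036.
Every other assignment is strictly worse.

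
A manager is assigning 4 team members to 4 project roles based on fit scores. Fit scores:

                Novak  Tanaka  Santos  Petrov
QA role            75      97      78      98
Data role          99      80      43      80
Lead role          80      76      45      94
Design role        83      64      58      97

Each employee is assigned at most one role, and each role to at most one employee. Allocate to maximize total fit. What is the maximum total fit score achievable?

Maximum total: 350 pts

This is a one-to-one assignment (maximum-weight bipartite matching).
Optimal: Novak→Data role (99 pts), Tanaka→Lead role (76 pts), Santos→QA role (78 pts), Petrov→Design role (97 pts) — total 99+76+78+97 = 350 pts.
Row-greedy (each employee in turn takes its best remaining role) gives 348 pts, worse by 2.
Every other assignment is strictly worse.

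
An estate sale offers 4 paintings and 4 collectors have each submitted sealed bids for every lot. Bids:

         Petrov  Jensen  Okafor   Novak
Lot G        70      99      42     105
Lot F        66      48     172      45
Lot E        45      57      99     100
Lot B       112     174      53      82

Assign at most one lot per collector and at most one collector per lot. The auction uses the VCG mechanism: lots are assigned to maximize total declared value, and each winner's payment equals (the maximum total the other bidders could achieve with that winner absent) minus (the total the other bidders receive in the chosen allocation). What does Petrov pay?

Efficient allocation: Petrov→Lot G ($70), Jensen→Lot B ($174), Okafor→Lot F ($172), Novak→Lot E ($100); total welfare W = $516.
Petrov receives Lot G at value $70, so the others get W − 70 = $446.
Without Petrov: best allocation of the remaining 3 bidders over all 4 lots is Jensen→Lot B ($174), Okafor→Lot F ($172), Novak→Lot G ($105), total $451.
VCG payment = (others' best without Petrov) − (others' welfare with Petrov) = 451 − 446 = $5.

Petrov pays $5.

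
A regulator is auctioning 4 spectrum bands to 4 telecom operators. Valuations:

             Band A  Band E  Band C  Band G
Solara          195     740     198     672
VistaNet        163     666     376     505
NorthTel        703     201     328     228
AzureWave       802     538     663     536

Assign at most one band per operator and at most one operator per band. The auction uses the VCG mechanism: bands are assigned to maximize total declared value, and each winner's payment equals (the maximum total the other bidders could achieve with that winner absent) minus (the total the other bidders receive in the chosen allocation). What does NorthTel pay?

NorthTel pays $139M.

Efficient allocation: Solara→Band G ($672M), VistaNet→Band E ($666M), NorthTel→Band A ($703M), AzureWave→Band C ($663M); total welfare W = $2704M.
NorthTel receives Band A at value $703M, so the others get W − 703 = $2001M.
Without NorthTel: best allocation of the remaining 3 bidders over all 4 bands is Solara→Band G ($672M), VistaNet→Band E ($666M), AzureWave→Band A ($802M), total $2140M.
VCG payment = (others' best without NorthTel) − (others' welfare with NorthTel) = 2140 − 2001 = $139M.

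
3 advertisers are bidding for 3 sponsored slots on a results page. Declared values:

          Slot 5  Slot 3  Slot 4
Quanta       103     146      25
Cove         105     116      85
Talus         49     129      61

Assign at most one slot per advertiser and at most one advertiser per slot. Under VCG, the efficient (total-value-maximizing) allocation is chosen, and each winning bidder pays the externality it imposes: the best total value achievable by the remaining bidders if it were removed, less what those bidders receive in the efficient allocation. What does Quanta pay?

Efficient allocation: Quanta→Slot 5 ($103), Cove→Slot 4 ($85), Talus→Slot 3 ($129); total welfare W = $317.
Quanta receives Slot 5 at value $103, so the others get W − 103 = $214.
Without Quanta: best allocation of the remaining 2 bidders over all 3 slots is Cove→Slot 5 ($105), Talus→Slot 3 ($129), total $234.
VCG payment = (others' best without Quanta) − (others' welfare with Quanta) = 234 − 214 = $20.

Quanta pays $20.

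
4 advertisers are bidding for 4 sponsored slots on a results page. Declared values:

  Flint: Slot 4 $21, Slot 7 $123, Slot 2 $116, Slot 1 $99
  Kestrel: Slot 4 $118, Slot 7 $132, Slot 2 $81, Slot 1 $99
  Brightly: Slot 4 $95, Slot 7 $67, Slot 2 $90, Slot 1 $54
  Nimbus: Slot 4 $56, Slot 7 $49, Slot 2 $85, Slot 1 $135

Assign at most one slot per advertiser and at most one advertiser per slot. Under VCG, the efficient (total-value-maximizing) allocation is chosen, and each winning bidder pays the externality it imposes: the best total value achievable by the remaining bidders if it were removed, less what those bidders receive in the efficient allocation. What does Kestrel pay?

Kestrel pays $7.

Efficient allocation: Flint→Slot 2 ($116), Kestrel→Slot 7 ($132), Brightly→Slot 4 ($95), Nimbus→Slot 1 ($135); total welfare W = $478.
Kestrel receives Slot 7 at value $132, so the others get W − 132 = $346.
Without Kestrel: best allocation of the remaining 3 bidders over all 4 slots is Flint→Slot 7 ($123), Brightly→Slot 4 ($95), Nimbus→Slot 1 ($135), total $353.
VCG payment = (others' best without Kestrel) − (others' welfare with Kestrel) = 353 − 346 = $7.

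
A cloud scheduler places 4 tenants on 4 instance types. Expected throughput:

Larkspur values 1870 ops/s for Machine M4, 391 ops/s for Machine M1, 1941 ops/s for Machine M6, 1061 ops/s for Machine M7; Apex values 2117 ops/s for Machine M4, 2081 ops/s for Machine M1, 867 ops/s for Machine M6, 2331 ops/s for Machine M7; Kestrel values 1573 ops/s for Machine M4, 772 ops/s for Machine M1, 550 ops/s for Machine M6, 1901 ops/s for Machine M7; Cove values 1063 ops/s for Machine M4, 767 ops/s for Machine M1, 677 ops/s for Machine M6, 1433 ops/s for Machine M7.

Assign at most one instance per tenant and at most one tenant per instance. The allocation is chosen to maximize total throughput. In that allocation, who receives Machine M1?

Apex receives Machine M1.

This is a one-to-one assignment (maximum-weight bipartite matching).
Optimal: Larkspur→Machine M6 (1941 ops/s), Apex→Machine M1 (2081 ops/s), Kestrel→Machine M4 (1573 ops/s), Cove→Machine M7 (1433 ops/s) — total 1941+2081+1573+1433 = 7028 ops/s.
Column-greedy (each instance in turn goes to its best remaining tenant) gives 6263 ops/s, worse by 765.
Apex's own top instance is Machine M7 (2331 ops/s), but forcing Apex→Machine M7 and reassigning the rest optimally gives only 6612 ops/s — worse by 416.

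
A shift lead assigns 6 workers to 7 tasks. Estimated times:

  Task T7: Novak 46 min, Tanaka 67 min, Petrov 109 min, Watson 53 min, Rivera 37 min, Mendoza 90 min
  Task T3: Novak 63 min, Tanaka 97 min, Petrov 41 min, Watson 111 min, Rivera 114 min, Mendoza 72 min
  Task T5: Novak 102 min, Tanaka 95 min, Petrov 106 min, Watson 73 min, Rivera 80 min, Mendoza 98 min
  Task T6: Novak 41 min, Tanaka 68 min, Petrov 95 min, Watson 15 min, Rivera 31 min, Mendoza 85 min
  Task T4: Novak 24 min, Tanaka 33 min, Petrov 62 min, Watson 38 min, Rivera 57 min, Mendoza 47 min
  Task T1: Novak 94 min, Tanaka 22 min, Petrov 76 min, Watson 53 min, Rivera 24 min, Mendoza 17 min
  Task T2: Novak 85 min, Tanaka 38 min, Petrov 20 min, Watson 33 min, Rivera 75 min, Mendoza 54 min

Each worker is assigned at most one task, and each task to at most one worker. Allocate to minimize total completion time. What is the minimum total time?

Optimal: Novak→Task T4 (24 min), Tanaka→Task T2 (38 min), Petrov→Task T3 (41 min), Watson→Task T6 (15 min), Rivera→Task T7 (37 min), Mendoza→Task T1 (17 min) — total 24+38+41+15+37+17 = 172 min.
Min-entry greedy (repeatedly take the single cheapest remaining cell) gives 208 min, worse by 36.

Min total: 172 min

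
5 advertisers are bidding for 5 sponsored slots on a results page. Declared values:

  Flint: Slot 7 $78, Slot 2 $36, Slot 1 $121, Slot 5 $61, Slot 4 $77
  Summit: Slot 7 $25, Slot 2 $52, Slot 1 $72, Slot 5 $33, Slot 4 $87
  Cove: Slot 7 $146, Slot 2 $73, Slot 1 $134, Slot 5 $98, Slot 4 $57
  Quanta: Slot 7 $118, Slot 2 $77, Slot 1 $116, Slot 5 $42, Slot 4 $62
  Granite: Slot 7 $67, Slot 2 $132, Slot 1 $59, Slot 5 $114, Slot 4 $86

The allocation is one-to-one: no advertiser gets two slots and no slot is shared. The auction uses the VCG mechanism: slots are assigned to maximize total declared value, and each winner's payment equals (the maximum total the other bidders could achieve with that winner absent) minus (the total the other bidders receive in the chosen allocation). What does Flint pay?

Flint pays $46.

Efficient allocation: Flint→Slot 1 ($121), Summit→Slot 4 ($87), Cove→Slot 5 ($98), Quanta→Slot 7 ($118), Granite→Slot 2 ($132); total welfare W = $556.
Flint receives Slot 1 at value $121, so the others get W − 121 = $435.
Without Flint: best allocation of the remaining 4 bidders over all 5 slots is Summit→Slot 4 ($87), Cove→Slot 7 ($146), Quanta→Slot 1 ($116), Granite→Slot 2 ($132), total $481.
VCG payment = (others' best without Flint) − (others' welfare with Flint) = 481 − 435 = $46.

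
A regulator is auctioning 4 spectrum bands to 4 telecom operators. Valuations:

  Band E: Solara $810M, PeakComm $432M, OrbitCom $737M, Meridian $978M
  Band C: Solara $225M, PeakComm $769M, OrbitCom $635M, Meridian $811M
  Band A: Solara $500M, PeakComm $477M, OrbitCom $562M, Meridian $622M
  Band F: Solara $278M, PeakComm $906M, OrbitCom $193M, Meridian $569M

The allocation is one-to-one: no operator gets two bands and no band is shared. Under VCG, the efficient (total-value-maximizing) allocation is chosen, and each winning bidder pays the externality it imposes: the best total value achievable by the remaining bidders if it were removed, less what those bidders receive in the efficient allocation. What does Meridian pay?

Meridian pays $73M.

Efficient allocation: Solara→Band E ($810M), PeakComm→Band F ($906M), OrbitCom→Band A ($562M), Meridian→Band C ($811M); total welfare W = $3089M.
Meridian receives Band C at value $811M, so the others get W − 811 = $2278M.
Without Meridian: best allocation of the remaining 3 bidders over all 4 bands is Solara→Band E ($810M), PeakComm→Band F ($906M), OrbitCom→Band C ($635M), total $2351M.
VCG payment = (others' best without Meridian) − (others' welfare with Meridian) = 2351 − 2278 = $73M.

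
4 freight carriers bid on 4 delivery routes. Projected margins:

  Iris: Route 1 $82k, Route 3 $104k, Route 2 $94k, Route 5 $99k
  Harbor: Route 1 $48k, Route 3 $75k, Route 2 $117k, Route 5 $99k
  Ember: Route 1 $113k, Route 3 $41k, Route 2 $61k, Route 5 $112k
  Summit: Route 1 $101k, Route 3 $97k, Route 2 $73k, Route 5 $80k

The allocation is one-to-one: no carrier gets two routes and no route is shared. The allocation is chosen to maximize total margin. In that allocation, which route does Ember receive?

Ember receives Route 5.

Optimal: Iris→Route 3 ($104k), Harbor→Route 2 ($117k), Ember→Route 5 ($112k), Summit→Route 1 ($101k) — total 104+117+112+101 = $434k.
Max-entry greedy (repeatedly take the single best remaining cell) gives $414k, worse by 20.
Next-best assignment: Iris→Route 5, Harbor→Route 2, Ember→Route 1, Summit→Route 3 = $426k.
Ember's own top route is Route 1 ($113k), but forcing Ember→Route 1 and reassigning the rest optimally gives only $426k — worse by 8.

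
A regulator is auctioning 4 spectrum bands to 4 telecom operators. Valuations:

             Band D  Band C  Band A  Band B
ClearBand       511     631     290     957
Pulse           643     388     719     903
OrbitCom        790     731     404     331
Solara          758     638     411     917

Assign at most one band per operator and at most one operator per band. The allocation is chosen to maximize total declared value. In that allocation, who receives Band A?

This is a one-to-one assignment (maximum-weight bipartite matching).
Optimal: ClearBand→Band B ($957M), Pulse→Band A ($719M), OrbitCom→Band C ($731M), Solara→Band D ($758M) — total 957+719+731+758 = $3165M.
Column-greedy (each band in turn goes to its best remaining operator) gives $3104M, worse by 61.
Next-best assignment: ClearBand→Band B, Pulse→Band A, OrbitCom→Band D, Solara→Band C = $3104M.
Pulse's own top band is Band B ($903M), but forcing Pulse→Band B and reassigning the rest optimally gives only $2735M — worse by 430.

Pulse receives Band A.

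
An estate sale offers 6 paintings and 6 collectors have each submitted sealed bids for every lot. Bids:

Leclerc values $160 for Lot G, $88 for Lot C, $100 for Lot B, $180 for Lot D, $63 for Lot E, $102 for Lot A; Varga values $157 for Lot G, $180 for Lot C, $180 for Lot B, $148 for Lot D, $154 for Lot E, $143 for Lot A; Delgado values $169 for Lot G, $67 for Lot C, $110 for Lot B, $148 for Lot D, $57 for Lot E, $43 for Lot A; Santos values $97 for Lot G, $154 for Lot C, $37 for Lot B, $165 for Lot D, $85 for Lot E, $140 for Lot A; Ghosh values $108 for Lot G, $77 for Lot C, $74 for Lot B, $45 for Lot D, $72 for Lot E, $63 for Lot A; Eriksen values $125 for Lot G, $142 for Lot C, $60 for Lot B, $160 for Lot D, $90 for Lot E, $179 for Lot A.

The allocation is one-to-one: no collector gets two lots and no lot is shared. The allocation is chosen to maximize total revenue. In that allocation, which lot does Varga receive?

Optimal: Leclerc→Lot D ($180), Varga→Lot B ($180), Delgado→Lot G ($169), Santos→Lot C ($154), Ghosh→Lot E ($72), Eriksen→Lot A ($179) — total 180+180+169+154+72+179 = $934.
Row-greedy (each collector in turn takes its best remaining lot) gives $833, worse by 101.
Next-best assignment: Leclerc→Lot D, Varga→Lot E, Delgado→Lot G, Santos→Lot C, Ghosh→Lot B, Eriksen→Lot A = $910.
Varga's own top lot is Lot C ($180), but forcing Varga→Lot C and reassigning the rest optimally gives only $867 — worse by 67.

Varga receives Lot B.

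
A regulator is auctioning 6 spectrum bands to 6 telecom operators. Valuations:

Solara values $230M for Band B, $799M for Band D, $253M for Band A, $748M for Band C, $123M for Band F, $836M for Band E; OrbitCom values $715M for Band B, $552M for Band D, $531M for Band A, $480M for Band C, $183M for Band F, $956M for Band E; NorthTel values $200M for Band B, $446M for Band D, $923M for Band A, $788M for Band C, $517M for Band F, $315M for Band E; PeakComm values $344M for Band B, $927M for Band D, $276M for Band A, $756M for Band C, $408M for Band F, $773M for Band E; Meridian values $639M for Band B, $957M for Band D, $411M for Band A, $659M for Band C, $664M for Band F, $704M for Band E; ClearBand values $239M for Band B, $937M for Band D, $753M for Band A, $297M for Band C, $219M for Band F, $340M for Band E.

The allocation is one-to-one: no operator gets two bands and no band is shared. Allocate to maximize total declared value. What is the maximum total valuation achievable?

Optimal: Solara→Band E ($836M), OrbitCom→Band B ($715M), NorthTel→Band A ($923M), PeakComm→Band C ($756M), Meridian→Band F ($664M), ClearBand→Band D ($937M) — total 836+715+923+756+664+937 = $4831M.
Column-greedy (each band in turn goes to its best remaining operator) gives $4406M, worse by 425.
No other one-to-one assignment exceeds $4831M.

Max total: $4831M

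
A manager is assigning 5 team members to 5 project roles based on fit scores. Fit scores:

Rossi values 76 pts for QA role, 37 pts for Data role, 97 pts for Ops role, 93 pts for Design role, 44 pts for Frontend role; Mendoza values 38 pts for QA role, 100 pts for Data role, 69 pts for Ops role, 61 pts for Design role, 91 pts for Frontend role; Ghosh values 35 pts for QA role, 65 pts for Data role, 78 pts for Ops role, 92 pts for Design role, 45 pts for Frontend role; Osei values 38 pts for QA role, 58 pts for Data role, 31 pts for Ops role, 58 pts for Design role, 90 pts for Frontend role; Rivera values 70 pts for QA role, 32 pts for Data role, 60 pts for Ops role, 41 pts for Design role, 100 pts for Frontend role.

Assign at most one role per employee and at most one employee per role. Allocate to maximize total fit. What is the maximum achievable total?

Optimal: Rossi→Ops role (97 pts), Mendoza→Data role (100 pts), Ghosh→Design role (92 pts), Osei→Frontend role (90 pts), Rivera→QA role (70 pts) — total 97+100+92+90+70 = 449 pts.
Column-greedy (each role in turn goes to its best remaining employee) gives 412 pts, worse by 37.
Next-best assignment: Rossi→Design role, Mendoza→Data role, Ghosh→Ops role, Osei→Frontend role, Rivera→QA role = 431 pts.

Maximum total: 449 pts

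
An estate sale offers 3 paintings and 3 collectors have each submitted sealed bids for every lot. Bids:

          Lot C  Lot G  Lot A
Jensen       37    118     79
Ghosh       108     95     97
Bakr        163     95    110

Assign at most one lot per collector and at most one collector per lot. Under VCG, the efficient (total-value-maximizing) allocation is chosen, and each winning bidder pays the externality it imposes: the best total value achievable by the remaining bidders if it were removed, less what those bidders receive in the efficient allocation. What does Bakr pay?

Efficient allocation: Jensen→Lot G ($118), Ghosh→Lot A ($97), Bakr→Lot C ($163); total welfare W = $378.
Bakr receives Lot C at value $163, so the others get W − 163 = $215.
Without Bakr: best allocation of the remaining 2 bidders over all 3 lots is Jensen→Lot G ($118), Ghosh→Lot C ($108), total $226.
VCG payment = (others' best without Bakr) − (others' welfare with Bakr) = 226 − 215 = $11.

Bakr pays $11.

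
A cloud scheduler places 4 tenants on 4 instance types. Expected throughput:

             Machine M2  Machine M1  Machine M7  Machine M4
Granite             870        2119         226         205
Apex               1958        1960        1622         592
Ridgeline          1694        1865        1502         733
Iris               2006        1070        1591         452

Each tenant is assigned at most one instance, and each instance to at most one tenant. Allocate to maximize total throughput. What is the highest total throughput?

Maximum total: 6480 ops/s

Optimal: Granite→Machine M1 (2119 ops/s), Apex→Machine M7 (1622 ops/s), Ridgeline→Machine M4 (733 ops/s), Iris→Machine M2 (2006 ops/s) — total 2119+1622+733+2006 = 6480 ops/s.
Row-greedy (each tenant in turn takes its best remaining instance) gives 6031 ops/s, worse by 449.
Next-best assignment: Granite→Machine M1, Apex→Machine M2, Ridgeline→Machine M4, Iris→Machine M7 = 6401 ops/s.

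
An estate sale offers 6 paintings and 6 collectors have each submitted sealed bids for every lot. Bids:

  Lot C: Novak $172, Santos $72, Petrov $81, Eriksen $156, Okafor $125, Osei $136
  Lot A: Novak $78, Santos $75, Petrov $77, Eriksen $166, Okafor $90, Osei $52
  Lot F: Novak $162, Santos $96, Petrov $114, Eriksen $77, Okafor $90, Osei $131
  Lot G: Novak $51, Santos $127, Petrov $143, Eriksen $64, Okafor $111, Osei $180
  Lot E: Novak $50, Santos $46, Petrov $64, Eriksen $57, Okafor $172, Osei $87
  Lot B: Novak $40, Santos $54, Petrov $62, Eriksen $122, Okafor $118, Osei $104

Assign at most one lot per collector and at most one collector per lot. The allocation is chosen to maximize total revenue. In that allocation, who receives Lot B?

This is the linear assignment problem.
Optimal: Novak→Lot C ($172), Santos→Lot B ($54), Petrov→Lot F ($114), Eriksen→Lot A ($166), Okafor→Lot E ($172), Osei→Lot G ($180) — total 172+54+114+166+172+180 = $858.
Row-greedy (each collector in turn takes its best remaining lot) gives $855, worse by 3.
Swapping Petrov↔Eriksen (Petrov→Lot A $77, Eriksen→Lot F $77) loses 126.
Santos's own top lot is Lot G ($127), but forcing Santos→Lot G and reassigning the rest optimally gives only $855 — worse by 3.

Santos receives Lot B.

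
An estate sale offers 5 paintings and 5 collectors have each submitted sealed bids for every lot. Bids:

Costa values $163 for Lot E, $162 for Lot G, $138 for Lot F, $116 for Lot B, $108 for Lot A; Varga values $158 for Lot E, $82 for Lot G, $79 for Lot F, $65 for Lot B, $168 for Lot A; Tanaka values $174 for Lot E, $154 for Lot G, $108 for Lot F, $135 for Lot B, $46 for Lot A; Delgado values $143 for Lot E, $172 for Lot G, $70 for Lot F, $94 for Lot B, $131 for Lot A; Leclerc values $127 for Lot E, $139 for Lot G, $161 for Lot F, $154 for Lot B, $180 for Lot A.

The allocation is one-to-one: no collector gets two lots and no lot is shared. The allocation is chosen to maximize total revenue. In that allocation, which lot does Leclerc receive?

This is the linear assignment problem.
Optimal: Costa→Lot F ($138), Varga→Lot A ($168), Tanaka→Lot E ($174), Delgado→Lot G ($172), Leclerc→Lot B ($154) — total 138+168+174+172+154 = $806.
Next-best assignment: Costa→Lot E, Varga→Lot A, Tanaka→Lot B, Delgado→Lot G, Leclerc→Lot F = $799.
No other one-to-one assignment exceeds $806.
Leclerc's own top lot is Lot A ($180), but forcing Leclerc→Lot A and reassigning the rest optimally gives only $783 — worse by 23.

Leclerc receives Lot B.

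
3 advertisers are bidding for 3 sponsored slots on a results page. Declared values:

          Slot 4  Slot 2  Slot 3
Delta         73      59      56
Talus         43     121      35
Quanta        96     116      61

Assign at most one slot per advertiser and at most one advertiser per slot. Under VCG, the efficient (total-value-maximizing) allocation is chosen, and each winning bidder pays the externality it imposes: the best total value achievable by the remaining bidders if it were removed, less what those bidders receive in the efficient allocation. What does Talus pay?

Efficient allocation: Delta→Slot 3 ($56), Talus→Slot 2 ($121), Quanta→Slot 4 ($96); total welfare W = $273.
Talus receives Slot 2 at value $121, so the others get W − 121 = $152.
Without Talus: best allocation of the remaining 2 bidders over all 3 slots is Delta→Slot 4 ($73), Quanta→Slot 2 ($116), total $189.
VCG payment = (others' best without Talus) − (others' welfare with Talus) = 189 − 152 = $37.

Talus pays $37.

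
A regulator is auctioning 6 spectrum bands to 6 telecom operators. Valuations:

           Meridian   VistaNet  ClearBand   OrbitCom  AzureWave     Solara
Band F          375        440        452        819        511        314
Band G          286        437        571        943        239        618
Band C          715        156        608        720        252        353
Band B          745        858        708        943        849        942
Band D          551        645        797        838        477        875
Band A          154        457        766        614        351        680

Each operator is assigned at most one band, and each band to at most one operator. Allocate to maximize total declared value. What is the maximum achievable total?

Optimal: Meridian→Band C ($715M), VistaNet→Band B ($858M), ClearBand→Band A ($766M), OrbitCom→Band G ($943M), AzureWave→Band F ($511M), Solara→Band D ($875M) — total 715+858+766+943+511+875 = $4668M.
Column-greedy (each band in turn goes to its best remaining operator) gives $4158M, worse by 510.
Next-best assignment: Meridian→Band C, VistaNet→Band F, ClearBand→Band A, OrbitCom→Band G, AzureWave→Band B, Solara→Band D = $4588M.
No other one-to-one assignment exceeds $4668M.

Maximum total: $4668M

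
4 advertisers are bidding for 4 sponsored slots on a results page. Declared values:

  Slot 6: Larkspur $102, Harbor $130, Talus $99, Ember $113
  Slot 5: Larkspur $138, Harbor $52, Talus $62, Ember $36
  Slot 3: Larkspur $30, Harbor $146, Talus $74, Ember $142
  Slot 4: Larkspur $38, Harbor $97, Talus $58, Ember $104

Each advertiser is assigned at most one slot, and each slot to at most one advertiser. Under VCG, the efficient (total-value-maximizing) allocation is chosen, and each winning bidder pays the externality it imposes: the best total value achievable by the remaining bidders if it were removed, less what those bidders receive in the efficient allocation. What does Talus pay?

Talus pays $22.

Efficient allocation: Larkspur→Slot 5 ($138), Harbor→Slot 3 ($146), Talus→Slot 6 ($99), Ember→Slot 4 ($104); total welfare W = $487.
Talus receives Slot 6 at value $99, so the others get W − 99 = $388.
Without Talus: best allocation of the remaining 3 bidders over all 4 slots is Larkspur→Slot 5 ($138), Harbor→Slot 6 ($130), Ember→Slot 3 ($142), total $410.
VCG payment = (others' best without Talus) − (others' welfare with Talus) = 410 − 388 = $22.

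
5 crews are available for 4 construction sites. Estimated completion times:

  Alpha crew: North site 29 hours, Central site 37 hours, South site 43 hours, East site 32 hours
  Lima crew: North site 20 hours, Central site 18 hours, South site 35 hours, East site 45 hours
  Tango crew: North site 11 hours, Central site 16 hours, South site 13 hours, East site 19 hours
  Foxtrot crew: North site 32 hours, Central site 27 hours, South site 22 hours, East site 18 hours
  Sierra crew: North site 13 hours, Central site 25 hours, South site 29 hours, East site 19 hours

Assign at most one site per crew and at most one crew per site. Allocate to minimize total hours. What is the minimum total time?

This is a one-to-one assignment (minimum-cost bipartite matching).
Optimal: Sierra crew→North site (13 hours), Lima crew→Central site (18 hours), Tango crew→South site (13 hours), Foxtrot crew→East site (18 hours) — total 13+18+13+18 = 62 hours.
Min-entry greedy (repeatedly take the single cheapest remaining cell) gives 76 hours, worse by 14.
Next-best assignment: Tango crew→North site, Lima crew→Central site, Foxtrot crew→South site, Sierra crew→East site = 70 hours.
No other one-to-one assignment undercuts 62 hours.

Min total: 62 hours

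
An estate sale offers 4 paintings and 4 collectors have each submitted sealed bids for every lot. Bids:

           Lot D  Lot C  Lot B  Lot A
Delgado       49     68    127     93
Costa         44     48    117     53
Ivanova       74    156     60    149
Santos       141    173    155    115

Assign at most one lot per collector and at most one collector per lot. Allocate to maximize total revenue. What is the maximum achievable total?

This is the linear assignment problem.
Optimal: Delgado→Lot A ($93), Costa→Lot B ($117), Ivanova→Lot C ($156), Santos→Lot D ($141) — total 93+117+156+141 = $507.
Row-greedy (each collector in turn takes its best remaining lot) gives $477, worse by 30.
Swapping Delgado↔Costa (Delgado→Lot B $127, Costa→Lot A $53) loses 30.

Max total: $507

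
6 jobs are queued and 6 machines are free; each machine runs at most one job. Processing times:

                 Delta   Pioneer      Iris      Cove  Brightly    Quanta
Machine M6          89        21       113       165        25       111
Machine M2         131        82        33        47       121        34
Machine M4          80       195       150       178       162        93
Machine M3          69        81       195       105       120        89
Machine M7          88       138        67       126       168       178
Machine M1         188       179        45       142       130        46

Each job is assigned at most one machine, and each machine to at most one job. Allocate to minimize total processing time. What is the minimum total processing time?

Optimal: Delta→Machine M4 (80 min), Pioneer→Machine M3 (81 min), Iris→Machine M7 (67 min), Cove→Machine M2 (47 min), Brightly→Machine M6 (25 min), Quanta→Machine M1 (46 min) — total 80+81+67+47+25+46 = 346 min.
Row-greedy (each job in turn takes its cheapest remaining machine) gives 472 min, worse by 126.
Next-best assignment: Delta→Machine M7, Pioneer→Machine M3, Iris→Machine M1, Cove→Machine M2, Brightly→Machine M6, Quanta→Machine M4 = 379 min.
No other one-to-one assignment undercuts 346 min.

Minimum total: 346 min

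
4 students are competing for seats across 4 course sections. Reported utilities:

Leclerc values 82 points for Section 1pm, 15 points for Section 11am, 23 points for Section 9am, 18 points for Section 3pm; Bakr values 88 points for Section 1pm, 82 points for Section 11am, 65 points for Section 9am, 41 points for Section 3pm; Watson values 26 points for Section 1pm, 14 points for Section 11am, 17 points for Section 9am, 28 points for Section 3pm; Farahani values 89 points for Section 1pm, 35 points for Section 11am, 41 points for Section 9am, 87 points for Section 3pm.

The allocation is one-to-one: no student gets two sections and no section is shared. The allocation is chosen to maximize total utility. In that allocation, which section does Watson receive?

Watson receives Section 9am.

Treat this as an assignment problem: match each student to one section.
Optimal: Leclerc→Section 1pm (82 points), Bakr→Section 11am (82 points), Watson→Section 9am (17 points), Farahani→Section 3pm (87 points) — total 82+82+17+87 = 268 points.
Column-greedy (each section in turn goes to its best remaining student) gives 222 points, worse by 46.
Every other assignment is strictly worse.
Watson's own top section is Section 3pm (28 points), but forcing Watson→Section 3pm and reassigning the rest optimally gives only 233 points — worse by 35.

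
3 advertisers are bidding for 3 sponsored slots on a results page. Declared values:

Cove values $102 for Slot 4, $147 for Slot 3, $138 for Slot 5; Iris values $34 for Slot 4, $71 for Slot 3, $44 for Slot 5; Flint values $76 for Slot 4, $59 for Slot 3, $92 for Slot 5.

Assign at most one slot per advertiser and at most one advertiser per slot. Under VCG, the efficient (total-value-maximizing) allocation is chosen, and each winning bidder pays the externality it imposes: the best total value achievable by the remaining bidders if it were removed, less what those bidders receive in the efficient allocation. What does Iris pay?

Iris pays $25.

Efficient allocation: Cove→Slot 5 ($138), Iris→Slot 3 ($71), Flint→Slot 4 ($76); total welfare W = $285.
Iris receives Slot 3 at value $71, so the others get W − 71 = $214.
Without Iris: best allocation of the remaining 2 bidders over all 3 slots is Cove→Slot 3 ($147), Flint→Slot 5 ($92), total $239.
VCG payment = (others' best without Iris) − (others' welfare with Iris) = 239 − 214 = $25.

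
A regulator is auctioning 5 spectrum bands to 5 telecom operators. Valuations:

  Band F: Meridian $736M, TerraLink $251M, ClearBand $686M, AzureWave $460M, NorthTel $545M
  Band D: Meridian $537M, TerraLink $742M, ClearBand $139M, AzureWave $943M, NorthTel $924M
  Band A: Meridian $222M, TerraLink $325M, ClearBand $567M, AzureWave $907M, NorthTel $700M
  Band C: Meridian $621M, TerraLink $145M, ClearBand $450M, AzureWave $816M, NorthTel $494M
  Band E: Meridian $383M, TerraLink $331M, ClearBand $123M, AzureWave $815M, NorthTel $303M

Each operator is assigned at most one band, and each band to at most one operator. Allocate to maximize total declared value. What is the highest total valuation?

This is a one-to-one assignment (maximum-weight bipartite matching).
Optimal: Meridian→Band C ($621M), TerraLink→Band D ($742M), ClearBand→Band F ($686M), AzureWave→Band E ($815M), NorthTel→Band A ($700M) — total 621+742+686+815+700 = $3564M.
Max-entry greedy (repeatedly take the single best remaining cell) gives $3160M, worse by 404.
Next-best assignment: Meridian→Band C, TerraLink→Band E, ClearBand→Band F, AzureWave→Band A, NorthTel→Band D = $3469M.
No other one-to-one assignment exceeds $3564M.

Max total: $3564M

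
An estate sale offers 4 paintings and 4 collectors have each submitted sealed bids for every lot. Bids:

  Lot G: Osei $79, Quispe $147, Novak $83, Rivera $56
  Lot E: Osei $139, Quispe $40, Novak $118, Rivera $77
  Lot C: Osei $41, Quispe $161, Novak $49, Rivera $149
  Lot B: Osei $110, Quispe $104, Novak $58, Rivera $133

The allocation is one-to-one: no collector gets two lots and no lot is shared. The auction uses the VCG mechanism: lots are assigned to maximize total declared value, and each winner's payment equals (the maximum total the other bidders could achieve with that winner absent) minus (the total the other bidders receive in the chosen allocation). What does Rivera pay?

Rivera pays $14.

Efficient allocation: Osei→Lot B ($110), Quispe→Lot G ($147), Novak→Lot E ($118), Rivera→Lot C ($149); total welfare W = $524.
Rivera receives Lot C at value $149, so the others get W − 149 = $375.
Without Rivera: best allocation of the remaining 3 bidders over all 4 lots is Osei→Lot B ($110), Quispe→Lot C ($161), Novak→Lot E ($118), total $389.
VCG payment = (others' best without Rivera) − (others' welfare with Rivera) = 389 − 375 = $14.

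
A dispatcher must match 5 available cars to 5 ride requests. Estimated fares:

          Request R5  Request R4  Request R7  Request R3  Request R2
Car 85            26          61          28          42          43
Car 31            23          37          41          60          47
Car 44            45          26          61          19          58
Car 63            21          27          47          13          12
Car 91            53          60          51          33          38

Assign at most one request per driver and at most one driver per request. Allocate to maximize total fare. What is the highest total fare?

Maximum total: $279

Treat this as an assignment problem: match each driver to one request.
Optimal: Car 85→Request R4 ($61), Car 31→Request R3 ($60), Car 44→Request R2 ($58), Car 63→Request R7 ($47), Car 91→Request R5 ($53) — total 61+60+58+47+53 = $279.
Column-greedy (each request in turn goes to its best remaining driver) gives $247, worse by 32.
Checked against all permutations: $279 is optimal.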